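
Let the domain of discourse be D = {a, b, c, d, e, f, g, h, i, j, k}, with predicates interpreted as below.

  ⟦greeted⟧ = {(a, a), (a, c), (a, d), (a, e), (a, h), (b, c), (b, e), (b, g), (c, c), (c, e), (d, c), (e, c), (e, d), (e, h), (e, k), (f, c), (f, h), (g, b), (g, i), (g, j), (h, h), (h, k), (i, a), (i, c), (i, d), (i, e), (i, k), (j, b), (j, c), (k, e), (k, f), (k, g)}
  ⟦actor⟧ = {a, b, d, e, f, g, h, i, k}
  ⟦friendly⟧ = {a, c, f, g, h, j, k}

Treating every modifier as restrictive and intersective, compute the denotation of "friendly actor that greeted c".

⟦that greeted c⟧ = {x : ⟨x, c⟩ ∈ ⟦greeted⟧} = {a, b, c, d, e, f, i, j}
⟦actor⟧ = {a, b, d, e, f, g, h, i, k}
… ∩ ⟦that greeted c⟧ = {a, b, d, e, f, g, h, i, k} ∩ {a, b, c, d, e, f, i, j} = {a, b, d, e, f, i}
… ∩ ⟦friendly⟧ = {a, b, d, e, f, i} ∩ {a, c, f, g, h, j, k} = {a, f}
So ⟦friendly actor that greeted c⟧ = {a, f}.

{a, f}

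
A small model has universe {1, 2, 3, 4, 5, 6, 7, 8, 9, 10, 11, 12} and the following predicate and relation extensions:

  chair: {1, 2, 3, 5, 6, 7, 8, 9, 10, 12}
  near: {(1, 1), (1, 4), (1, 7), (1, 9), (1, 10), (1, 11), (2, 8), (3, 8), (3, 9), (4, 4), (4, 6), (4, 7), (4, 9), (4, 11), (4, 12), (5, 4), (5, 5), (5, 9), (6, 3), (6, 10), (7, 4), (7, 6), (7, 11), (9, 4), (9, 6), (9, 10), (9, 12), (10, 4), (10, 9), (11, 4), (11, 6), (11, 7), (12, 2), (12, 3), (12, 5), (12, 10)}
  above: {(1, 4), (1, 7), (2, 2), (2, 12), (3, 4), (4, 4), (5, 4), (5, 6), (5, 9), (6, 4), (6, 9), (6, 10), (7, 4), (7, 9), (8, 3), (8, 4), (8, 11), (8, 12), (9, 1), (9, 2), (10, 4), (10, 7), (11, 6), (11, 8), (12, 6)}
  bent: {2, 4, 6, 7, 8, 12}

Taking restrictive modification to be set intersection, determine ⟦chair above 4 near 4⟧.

⟦above 4⟧ = {x : ⟨x, 4⟩ ∈ ⟦above⟧} = {1, 3, 4, 5, 6, 7, 8, 10}
⟦near 4⟧ = {x : ⟨x, 4⟩ ∈ ⟦near⟧} = {1, 4, 5, 7, 9, 10, 11}
⟦chair⟧ = {1, 2, 3, 5, 6, 7, 8, 9, 10, 12}
… ∩ ⟦above 4⟧ = {1, 2, 3, 5, 6, 7, 8, 9, 10, 12} ∩ {1, 3, 4, 5, 6, 7, 8, 10} = {1, 3, 5, 6, 7, 8, 10}
… ∩ ⟦near 4⟧ = {1, 3, 5, 6, 7, 8, 10} ∩ {1, 4, 5, 7, 9, 10, 11} = {1, 5, 7, 10}
So ⟦chair above 4 near 4⟧ = {1, 5, 7, 10}.

{1, 5, 7, 10}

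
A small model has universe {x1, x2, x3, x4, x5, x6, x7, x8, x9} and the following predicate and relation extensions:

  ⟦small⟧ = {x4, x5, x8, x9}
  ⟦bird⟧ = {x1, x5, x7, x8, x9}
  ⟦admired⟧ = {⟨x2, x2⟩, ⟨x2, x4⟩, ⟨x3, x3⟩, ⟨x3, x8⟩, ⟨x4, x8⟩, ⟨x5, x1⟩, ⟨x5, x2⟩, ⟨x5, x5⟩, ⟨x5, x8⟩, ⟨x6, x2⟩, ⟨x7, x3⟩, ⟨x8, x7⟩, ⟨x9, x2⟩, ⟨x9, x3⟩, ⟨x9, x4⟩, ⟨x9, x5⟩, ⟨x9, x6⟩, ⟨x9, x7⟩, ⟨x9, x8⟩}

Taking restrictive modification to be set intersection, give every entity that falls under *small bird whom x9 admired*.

{x5, x8}

⟦whom x9 admired⟧ = {x : ⟨x9, x⟩ ∈ ⟦admired⟧} = {x2, x3, x4, x5, x6, x7, x8}
⟦bird⟧ = {x1, x5, x7, x8, x9}
… ∩ ⟦whom x9 admired⟧ = {x1, x5, x7, x8, x9} ∩ {x2, x3, x4, x5, x6, x7, x8} = {x5, x7, x8}
… ∩ ⟦small⟧ = {x5, x7, x8} ∩ {x4, x5, x8, x9} = {x5, x8}
So ⟦small bird whom x9 admired⟧ = {x5, x8}.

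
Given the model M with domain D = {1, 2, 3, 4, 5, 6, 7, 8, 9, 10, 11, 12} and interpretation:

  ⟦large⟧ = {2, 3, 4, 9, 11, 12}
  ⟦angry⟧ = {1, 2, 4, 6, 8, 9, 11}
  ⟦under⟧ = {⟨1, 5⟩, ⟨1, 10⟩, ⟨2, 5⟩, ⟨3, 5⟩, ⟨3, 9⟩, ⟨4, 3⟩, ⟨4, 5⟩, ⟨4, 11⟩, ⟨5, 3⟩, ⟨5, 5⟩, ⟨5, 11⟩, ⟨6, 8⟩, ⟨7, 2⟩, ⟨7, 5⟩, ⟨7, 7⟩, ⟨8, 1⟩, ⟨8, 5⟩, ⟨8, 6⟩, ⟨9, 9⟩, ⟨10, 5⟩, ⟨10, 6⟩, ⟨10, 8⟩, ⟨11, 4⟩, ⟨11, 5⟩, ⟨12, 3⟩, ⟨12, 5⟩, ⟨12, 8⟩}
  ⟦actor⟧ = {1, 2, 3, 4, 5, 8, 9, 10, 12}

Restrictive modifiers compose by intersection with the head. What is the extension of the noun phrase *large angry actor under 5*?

{2, 4}

⟦under 5⟧ = {x : ⟨x, 5⟩ ∈ ⟦under⟧} = {1, 2, 3, 4, 5, 7, 8, 10, 11, 12}
⟦actor⟧ = {1, 2, 3, 4, 5, 8, 9, 10, 12}
… ∩ ⟦under 5⟧ = {1, 2, 3, 4, 5, 8, 9, 10, 12} ∩ {1, 2, 3, 4, 5, 7, 8, 10, 11, 12} = {1, 2, 3, 4, 5, 8, 10, 12}
… ∩ ⟦large⟧ = {1, 2, 3, 4, 5, 8, 10, 12} ∩ {2, 3, 4, 9, 11, 12} = {2, 3, 4, 12}
… ∩ ⟦angry⟧ = {2, 3, 4, 12} ∩ {1, 2, 4, 6, 8, 9, 11} = {2, 4}
So ⟦large angry actor under 5⟧ = {2, 4}.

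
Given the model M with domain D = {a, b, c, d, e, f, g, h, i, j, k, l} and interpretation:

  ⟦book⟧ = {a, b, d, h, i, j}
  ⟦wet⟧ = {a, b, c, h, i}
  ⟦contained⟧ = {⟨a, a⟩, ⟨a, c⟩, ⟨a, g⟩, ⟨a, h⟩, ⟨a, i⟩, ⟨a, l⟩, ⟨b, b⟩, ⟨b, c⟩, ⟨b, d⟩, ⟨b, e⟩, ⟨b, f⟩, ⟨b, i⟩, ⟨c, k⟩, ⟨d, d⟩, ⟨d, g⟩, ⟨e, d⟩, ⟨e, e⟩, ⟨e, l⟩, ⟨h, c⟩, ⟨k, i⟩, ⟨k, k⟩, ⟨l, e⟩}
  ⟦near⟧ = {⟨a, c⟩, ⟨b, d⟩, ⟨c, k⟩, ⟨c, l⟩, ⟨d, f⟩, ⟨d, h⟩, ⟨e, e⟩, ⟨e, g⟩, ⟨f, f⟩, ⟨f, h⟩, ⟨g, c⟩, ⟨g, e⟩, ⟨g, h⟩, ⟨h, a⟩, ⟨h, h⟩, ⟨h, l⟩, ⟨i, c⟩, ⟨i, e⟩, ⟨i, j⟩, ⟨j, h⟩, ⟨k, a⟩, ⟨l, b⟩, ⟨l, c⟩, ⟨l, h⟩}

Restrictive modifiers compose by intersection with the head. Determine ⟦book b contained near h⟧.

⟦b contained⟧ = {x : ⟨b, x⟩ ∈ ⟦contained⟧} = {b, c, d, e, f, i}
⟦near h⟧ = {x : ⟨x, h⟩ ∈ ⟦near⟧} = {d, f, g, h, j, l}
⟦book⟧ = {a, b, d, h, i, j}
… ∩ ⟦b contained⟧ = {a, b, d, h, i, j} ∩ {b, c, d, e, f, i} = {b, d, i}
… ∩ ⟦near h⟧ = {b, d, i} ∩ {d, f, g, h, j, l} = {d}
So ⟦book b contained near h⟧ = {d}.

{d}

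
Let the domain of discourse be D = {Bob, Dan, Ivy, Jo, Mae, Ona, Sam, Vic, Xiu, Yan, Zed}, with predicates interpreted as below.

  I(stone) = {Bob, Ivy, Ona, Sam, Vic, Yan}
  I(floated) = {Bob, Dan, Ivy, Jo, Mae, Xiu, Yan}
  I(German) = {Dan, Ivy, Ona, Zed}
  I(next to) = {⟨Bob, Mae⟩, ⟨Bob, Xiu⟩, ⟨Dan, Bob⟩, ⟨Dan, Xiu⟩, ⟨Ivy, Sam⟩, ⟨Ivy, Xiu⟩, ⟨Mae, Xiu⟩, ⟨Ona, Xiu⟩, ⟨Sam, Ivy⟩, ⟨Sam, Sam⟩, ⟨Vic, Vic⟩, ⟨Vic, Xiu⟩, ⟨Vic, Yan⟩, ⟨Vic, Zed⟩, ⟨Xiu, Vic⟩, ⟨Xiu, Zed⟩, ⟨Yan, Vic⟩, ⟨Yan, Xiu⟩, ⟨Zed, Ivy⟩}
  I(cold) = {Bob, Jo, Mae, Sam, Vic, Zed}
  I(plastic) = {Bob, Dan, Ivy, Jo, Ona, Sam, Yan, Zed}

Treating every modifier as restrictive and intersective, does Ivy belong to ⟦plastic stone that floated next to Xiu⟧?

⟦that floated⟧ = ⟦floated⟧ = {Bob, Dan, Ivy, Jo, Mae, Xiu, Yan}
⟦next to Xiu⟧ = {x : ⟨x, Xiu⟩ ∈ ⟦next to⟧} = {Bob, Dan, Ivy, Mae, Ona, Vic, Yan}
⟦stone⟧ = {Bob, Ivy, Ona, Sam, Vic, Yan}
… ∩ ⟦that floated⟧ = {Bob, Ivy, Ona, Sam, Vic, Yan} ∩ {Bob, Dan, Ivy, Jo, Mae, Xiu, Yan} = {Bob, Ivy, Yan}
… ∩ ⟦next to Xiu⟧ = {Bob, Ivy, Yan} ∩ {Bob, Dan, Ivy, Mae, Ona, Vic, Yan} = {Bob, Ivy, Yan}
… ∩ ⟦plastic⟧ = {Bob, Ivy, Yan} ∩ {Bob, Dan, Ivy, Jo, Ona, Sam, Yan, Zed} = {Bob, Ivy, Yan}
⟦plastic stone that floated next to Xiu⟧ = {Bob, Ivy, Yan}; Ivy ∈ this set.

yes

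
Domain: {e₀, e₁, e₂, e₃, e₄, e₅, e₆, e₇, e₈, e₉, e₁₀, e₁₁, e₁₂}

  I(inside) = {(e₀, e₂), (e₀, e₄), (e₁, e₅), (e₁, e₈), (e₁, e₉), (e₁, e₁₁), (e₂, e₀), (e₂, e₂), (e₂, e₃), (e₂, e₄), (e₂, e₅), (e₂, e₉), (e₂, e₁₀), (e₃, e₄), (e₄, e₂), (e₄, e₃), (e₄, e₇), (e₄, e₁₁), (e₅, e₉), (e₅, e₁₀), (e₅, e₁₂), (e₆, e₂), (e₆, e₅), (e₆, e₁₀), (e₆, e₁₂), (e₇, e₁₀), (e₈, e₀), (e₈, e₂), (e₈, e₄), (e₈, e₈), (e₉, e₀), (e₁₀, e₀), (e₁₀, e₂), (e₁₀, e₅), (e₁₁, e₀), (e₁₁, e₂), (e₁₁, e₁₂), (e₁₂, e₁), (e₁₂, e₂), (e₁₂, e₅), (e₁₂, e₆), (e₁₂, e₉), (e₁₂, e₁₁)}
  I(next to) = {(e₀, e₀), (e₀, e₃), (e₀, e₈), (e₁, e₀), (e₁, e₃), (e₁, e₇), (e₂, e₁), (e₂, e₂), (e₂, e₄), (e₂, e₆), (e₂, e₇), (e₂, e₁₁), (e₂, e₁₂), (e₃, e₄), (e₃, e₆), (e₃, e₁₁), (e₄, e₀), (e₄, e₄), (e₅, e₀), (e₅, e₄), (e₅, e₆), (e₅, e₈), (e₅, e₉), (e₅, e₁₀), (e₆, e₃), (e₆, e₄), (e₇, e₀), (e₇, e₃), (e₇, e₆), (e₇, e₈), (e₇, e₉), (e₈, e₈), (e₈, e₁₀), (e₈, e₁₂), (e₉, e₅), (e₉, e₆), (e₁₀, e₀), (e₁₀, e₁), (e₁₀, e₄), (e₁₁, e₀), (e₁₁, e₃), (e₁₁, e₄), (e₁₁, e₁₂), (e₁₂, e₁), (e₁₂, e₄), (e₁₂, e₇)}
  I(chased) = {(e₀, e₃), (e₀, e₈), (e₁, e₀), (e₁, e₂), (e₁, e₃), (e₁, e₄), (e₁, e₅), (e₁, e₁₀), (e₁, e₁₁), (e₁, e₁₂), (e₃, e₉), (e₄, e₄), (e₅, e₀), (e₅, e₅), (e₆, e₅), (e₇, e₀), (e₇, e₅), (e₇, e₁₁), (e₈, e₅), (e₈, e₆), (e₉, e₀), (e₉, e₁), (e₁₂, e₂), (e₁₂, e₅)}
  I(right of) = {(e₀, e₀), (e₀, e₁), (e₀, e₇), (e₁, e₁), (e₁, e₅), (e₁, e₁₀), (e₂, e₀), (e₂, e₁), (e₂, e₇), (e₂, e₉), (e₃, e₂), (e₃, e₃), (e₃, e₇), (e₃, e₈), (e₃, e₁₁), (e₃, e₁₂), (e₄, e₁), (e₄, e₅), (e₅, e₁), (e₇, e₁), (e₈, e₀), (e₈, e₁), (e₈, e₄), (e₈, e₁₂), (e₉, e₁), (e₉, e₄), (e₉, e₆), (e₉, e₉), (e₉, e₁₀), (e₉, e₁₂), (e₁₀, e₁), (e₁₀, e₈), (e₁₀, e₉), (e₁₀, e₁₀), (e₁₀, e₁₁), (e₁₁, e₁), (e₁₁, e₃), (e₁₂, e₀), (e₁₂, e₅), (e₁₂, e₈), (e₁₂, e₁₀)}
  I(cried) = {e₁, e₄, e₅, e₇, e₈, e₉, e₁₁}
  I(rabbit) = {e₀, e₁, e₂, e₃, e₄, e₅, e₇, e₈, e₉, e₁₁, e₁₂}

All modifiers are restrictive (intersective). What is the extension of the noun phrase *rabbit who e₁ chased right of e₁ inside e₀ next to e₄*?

{e₂, e₁₁}

⟦who e₁ chased⟧ = {x : ⟨e₁, x⟩ ∈ ⟦chased⟧} = {e₀, e₂, e₃, e₄, e₅, e₁₀, e₁₁, e₁₂}
⟦right of e₁⟧ = {x : ⟨x, e₁⟩ ∈ ⟦right of⟧} = {e₀, e₁, e₂, e₄, e₅, e₇, e₈, e₉, e₁₀, e₁₁}
⟦inside e₀⟧ = {x : ⟨x, e₀⟩ ∈ ⟦inside⟧} = {e₂, e₈, e₉, e₁₀, e₁₁}
⟦next to e₄⟧ = {x : ⟨x, e₄⟩ ∈ ⟦next to⟧} = {e₂, e₃, e₄, e₅, e₆, e₁₀, e₁₁, e₁₂}
⟦rabbit⟧ = {e₀, e₁, e₂, e₃, e₄, e₅, e₇, e₈, e₉, e₁₁, e₁₂}
… ∩ ⟦who e₁ chased⟧ = {e₀, e₁, e₂, e₃, e₄, e₅, e₇, e₈, e₉, e₁₁, e₁₂} ∩ {e₀, e₂, e₃, e₄, e₅, e₁₀, e₁₁, e₁₂} = {e₀, e₂, e₃, e₄, e₅, e₁₁, e₁₂}
… ∩ ⟦right of e₁⟧ = {e₀, e₂, e₃, e₄, e₅, e₁₁, e₁₂} ∩ {e₀, e₁, e₂, e₄, e₅, e₇, e₈, e₉, e₁₀, e₁₁} = {e₀, e₂, e₄, e₅, e₁₁}
… ∩ ⟦inside e₀⟧ = {e₀, e₂, e₄, e₅, e₁₁} ∩ {e₂, e₈, e₉, e₁₀, e₁₁} = {e₂, e₁₁}
… ∩ ⟦next to e₄⟧ = {e₂, e₁₁} ∩ {e₂, e₃, e₄, e₅, e₆, e₁₀, e₁₁, e₁₂} = {e₂, e₁₁}
So ⟦rabbit who e₁ chased right of e₁ inside e₀ next to e₄⟧ = {e₂, e₁₁}.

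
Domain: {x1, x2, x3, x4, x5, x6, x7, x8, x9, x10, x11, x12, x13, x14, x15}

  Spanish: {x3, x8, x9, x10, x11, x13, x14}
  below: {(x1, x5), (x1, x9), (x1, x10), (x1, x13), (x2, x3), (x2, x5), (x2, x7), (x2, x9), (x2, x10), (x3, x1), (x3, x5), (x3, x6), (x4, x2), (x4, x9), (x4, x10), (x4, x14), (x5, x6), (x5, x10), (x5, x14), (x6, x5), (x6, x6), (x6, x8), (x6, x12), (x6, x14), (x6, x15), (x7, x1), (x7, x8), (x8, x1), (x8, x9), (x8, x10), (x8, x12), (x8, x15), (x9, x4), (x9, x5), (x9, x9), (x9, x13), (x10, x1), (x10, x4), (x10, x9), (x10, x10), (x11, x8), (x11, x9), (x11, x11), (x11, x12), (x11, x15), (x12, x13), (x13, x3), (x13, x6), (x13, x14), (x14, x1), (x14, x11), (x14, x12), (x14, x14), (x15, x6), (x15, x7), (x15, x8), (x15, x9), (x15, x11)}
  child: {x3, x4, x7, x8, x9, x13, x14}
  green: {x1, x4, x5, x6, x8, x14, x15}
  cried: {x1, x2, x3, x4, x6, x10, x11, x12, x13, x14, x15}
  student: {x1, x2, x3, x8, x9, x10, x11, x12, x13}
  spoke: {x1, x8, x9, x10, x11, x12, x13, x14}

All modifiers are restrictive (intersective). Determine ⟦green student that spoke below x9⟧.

⟦that spoke⟧ = ⟦spoke⟧ = {x1, x8, x9, x10, x11, x12, x13, x14}
⟦below x9⟧ = {x : ⟨x, x9⟩ ∈ ⟦below⟧} = {x1, x2, x4, x8, x9, x10, x11, x15}
⟦student⟧ = {x1, x2, x3, x8, x9, x10, x11, x12, x13}
… ∩ ⟦that spoke⟧ = {x1, x2, x3, x8, x9, x10, x11, x12, x13} ∩ {x1, x8, x9, x10, x11, x12, x13, x14} = {x1, x8, x9, x10, x11, x12, x13}
… ∩ ⟦below x9⟧ = {x1, x8, x9, x10, x11, x12, x13} ∩ {x1, x2, x4, x8, x9, x10, x11, x15} = {x1, x8, x9, x10, x11}
… ∩ ⟦green⟧ = {x1, x8, x9, x10, x11} ∩ {x1, x4, x5, x6, x8, x14, x15} = {x1, x8}
So ⟦green student that spoke below x9⟧ = {x1, x8}.

{x1, x8}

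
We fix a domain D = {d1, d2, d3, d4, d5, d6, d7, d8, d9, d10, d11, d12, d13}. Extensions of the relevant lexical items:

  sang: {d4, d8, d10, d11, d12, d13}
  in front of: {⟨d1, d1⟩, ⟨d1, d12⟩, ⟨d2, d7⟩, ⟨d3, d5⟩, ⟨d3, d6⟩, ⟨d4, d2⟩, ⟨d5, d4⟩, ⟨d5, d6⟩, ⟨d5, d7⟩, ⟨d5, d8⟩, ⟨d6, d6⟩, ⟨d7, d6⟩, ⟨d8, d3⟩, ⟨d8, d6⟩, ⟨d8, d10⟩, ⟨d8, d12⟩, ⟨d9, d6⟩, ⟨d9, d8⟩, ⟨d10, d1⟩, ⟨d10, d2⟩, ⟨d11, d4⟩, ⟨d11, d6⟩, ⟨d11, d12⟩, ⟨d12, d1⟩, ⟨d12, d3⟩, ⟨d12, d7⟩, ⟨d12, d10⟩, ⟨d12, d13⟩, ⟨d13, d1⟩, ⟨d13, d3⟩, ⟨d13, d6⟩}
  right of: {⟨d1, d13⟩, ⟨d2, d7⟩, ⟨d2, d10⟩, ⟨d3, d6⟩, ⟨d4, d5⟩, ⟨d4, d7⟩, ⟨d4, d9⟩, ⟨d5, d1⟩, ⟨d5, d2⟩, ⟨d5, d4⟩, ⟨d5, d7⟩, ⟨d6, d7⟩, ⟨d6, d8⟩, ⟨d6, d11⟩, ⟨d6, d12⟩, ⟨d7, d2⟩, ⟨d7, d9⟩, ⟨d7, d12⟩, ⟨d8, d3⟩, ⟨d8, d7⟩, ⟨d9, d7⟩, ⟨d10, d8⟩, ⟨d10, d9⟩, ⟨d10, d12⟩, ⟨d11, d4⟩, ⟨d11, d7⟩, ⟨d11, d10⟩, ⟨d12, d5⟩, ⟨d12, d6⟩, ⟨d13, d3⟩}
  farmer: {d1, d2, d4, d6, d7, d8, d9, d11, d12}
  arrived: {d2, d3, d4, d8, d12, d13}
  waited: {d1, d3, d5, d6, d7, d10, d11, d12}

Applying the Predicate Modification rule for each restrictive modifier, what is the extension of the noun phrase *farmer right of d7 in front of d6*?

{d6, d8, d9, d11}

⟦right of d7⟧ = {x : ⟨x, d7⟩ ∈ ⟦right of⟧} = {d2, d4, d5, d6, d8, d9, d11}
⟦in front of d6⟧ = {x : ⟨x, d6⟩ ∈ ⟦in front of⟧} = {d3, d5, d6, d7, d8, d9, d11, d13}
⟦farmer⟧ = {d1, d2, d4, d6, d7, d8, d9, d11, d12}
… ∩ ⟦right of d7⟧ = {d1, d2, d4, d6, d7, d8, d9, d11, d12} ∩ {d2, d4, d5, d6, d8, d9, d11} = {d2, d4, d6, d8, d9, d11}
… ∩ ⟦in front of d6⟧ = {d2, d4, d6, d8, d9, d11} ∩ {d3, d5, d6, d7, d8, d9, d11, d13} = {d6, d8, d9, d11}
So ⟦farmer right of d7 in front of d6⟧ = {d6, d8, d9, d11}.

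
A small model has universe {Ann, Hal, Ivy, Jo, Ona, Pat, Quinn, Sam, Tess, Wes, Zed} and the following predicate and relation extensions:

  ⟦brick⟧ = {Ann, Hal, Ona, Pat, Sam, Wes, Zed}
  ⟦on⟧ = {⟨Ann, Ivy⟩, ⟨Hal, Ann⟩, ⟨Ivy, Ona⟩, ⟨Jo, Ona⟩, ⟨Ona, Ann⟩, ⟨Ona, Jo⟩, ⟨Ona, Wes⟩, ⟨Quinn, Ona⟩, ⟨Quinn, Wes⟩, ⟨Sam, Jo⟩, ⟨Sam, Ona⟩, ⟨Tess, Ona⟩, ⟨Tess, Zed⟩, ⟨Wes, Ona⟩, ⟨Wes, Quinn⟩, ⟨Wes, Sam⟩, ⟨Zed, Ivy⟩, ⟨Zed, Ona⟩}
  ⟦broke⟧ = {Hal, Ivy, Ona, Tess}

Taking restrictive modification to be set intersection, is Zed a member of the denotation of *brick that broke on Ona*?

no

⟦that broke⟧ = ⟦broke⟧ = {Hal, Ivy, Ona, Tess}
⟦on Ona⟧ = {x : ⟨x, Ona⟩ ∈ ⟦on⟧} = {Ivy, Jo, Quinn, Sam, Tess, Wes, Zed}
⟦brick⟧ = {Ann, Hal, Ona, Pat, Sam, Wes, Zed}
… ∩ ⟦that broke⟧ = {Ann, Hal, Ona, Pat, Sam, Wes, Zed} ∩ {Hal, Ivy, Ona, Tess} = {Hal, Ona}
… ∩ ⟦on Ona⟧ = {Hal, Ona} ∩ {Ivy, Jo, Quinn, Sam, Tess, Wes, Zed} = ∅
⟦brick that broke on Ona⟧ = ∅; Zed ∉ this set.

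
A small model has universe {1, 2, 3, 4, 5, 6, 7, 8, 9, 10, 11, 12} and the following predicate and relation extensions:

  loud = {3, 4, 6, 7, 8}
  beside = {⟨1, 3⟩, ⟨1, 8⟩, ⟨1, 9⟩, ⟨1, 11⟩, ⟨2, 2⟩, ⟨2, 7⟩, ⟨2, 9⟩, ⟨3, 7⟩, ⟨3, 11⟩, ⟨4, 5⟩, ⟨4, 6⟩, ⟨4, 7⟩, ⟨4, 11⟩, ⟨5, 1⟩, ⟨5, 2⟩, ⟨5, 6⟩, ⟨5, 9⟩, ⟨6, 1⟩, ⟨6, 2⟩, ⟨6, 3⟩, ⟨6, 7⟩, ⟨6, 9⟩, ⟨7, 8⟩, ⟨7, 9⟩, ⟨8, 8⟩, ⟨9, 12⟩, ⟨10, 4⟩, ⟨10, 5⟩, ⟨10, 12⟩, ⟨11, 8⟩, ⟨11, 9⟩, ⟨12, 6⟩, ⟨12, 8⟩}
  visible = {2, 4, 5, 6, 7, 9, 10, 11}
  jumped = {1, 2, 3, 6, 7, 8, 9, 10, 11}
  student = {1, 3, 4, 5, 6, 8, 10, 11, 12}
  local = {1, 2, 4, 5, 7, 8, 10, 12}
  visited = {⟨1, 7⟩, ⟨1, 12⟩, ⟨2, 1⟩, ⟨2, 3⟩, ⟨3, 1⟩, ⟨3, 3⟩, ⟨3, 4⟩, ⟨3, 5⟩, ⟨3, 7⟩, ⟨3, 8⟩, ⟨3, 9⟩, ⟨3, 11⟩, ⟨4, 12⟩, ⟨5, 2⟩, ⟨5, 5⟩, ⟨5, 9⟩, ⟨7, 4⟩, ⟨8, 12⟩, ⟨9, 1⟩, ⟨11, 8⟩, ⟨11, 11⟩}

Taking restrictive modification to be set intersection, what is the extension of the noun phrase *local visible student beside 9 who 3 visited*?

{5}

⟦beside 9⟧ = {x : ⟨x, 9⟩ ∈ ⟦beside⟧} = {1, 2, 5, 6, 7, 11}
⟦who 3 visited⟧ = {x : ⟨3, x⟩ ∈ ⟦visited⟧} = {1, 3, 4, 5, 7, 8, 9, 11}
⟦student⟧ = {1, 3, 4, 5, 6, 8, 10, 11, 12}
… ∩ ⟦beside 9⟧ = {1, 3, 4, 5, 6, 8, 10, 11, 12} ∩ {1, 2, 5, 6, 7, 11} = {1, 5, 6, 11}
… ∩ ⟦who 3 visited⟧ = {1, 5, 6, 11} ∩ {1, 3, 4, 5, 7, 8, 9, 11} = {1, 5, 11}
… ∩ ⟦local⟧ = {1, 5, 11} ∩ {1, 2, 4, 5, 7, 8, 10, 12} = {1, 5}
… ∩ ⟦visible⟧ = {1, 5} ∩ {2, 4, 5, 6, 7, 9, 10, 11} = {5}
So ⟦local visible student beside 9 who 3 visited⟧ = {5}.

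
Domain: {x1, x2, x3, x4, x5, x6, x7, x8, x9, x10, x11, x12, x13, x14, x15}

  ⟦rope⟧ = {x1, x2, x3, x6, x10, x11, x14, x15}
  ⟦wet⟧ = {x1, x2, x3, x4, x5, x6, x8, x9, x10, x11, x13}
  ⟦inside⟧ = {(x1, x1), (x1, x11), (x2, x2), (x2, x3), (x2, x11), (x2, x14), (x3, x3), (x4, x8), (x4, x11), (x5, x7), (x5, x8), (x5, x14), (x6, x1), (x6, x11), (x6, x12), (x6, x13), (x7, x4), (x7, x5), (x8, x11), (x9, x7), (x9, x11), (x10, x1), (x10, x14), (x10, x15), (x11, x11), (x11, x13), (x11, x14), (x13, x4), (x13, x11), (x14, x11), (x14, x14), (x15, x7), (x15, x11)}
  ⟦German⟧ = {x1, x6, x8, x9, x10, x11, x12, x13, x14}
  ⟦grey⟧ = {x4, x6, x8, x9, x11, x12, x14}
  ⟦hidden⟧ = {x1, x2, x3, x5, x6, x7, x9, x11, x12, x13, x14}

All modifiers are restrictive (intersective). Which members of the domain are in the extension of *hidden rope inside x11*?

{x1, x2, x6, x11, x14}

⟦inside x11⟧ = {x : ⟨x, x11⟩ ∈ ⟦inside⟧} = {x1, x2, x4, x6, x8, x9, x11, x13, x14, x15}
⟦rope⟧ = {x1, x2, x3, x6, x10, x11, x14, x15}
… ∩ ⟦inside x11⟧ = {x1, x2, x3, x6, x10, x11, x14, x15} ∩ {x1, x2, x4, x6, x8, x9, x11, x13, x14, x15} = {x1, x2, x6, x11, x14, x15}
… ∩ ⟦hidden⟧ = {x1, x2, x6, x11, x14, x15} ∩ {x1, x2, x3, x5, x6, x7, x9, x11, x12, x13, x14} = {x1, x2, x6, x11, x14}
So ⟦hidden rope inside x11⟧ = {x1, x2, x6, x11, x14}.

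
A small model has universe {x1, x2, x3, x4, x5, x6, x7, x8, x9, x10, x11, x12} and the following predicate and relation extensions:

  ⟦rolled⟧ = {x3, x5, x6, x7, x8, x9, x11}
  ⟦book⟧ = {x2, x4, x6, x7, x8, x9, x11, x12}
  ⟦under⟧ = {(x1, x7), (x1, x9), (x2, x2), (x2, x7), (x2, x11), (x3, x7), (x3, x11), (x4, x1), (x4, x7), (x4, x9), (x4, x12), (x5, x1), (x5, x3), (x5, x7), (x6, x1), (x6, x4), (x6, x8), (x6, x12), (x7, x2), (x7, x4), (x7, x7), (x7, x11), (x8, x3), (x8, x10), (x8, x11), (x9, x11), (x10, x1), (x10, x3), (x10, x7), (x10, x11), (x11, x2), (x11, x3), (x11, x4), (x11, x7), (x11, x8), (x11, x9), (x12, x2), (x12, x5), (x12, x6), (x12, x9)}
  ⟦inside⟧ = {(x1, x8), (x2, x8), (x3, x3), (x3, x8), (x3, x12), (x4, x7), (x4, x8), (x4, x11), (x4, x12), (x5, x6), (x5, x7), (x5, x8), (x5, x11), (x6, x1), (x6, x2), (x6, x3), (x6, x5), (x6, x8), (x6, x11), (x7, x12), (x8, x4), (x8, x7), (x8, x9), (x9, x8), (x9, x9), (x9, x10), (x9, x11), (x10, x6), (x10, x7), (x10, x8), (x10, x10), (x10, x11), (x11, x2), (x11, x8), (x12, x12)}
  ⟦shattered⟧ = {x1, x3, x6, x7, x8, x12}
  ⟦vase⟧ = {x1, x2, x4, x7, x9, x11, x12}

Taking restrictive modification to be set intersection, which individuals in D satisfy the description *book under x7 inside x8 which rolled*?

⟦under x7⟧ = {x : ⟨x, x7⟩ ∈ ⟦under⟧} = {x1, x2, x3, x4, x5, x7, x10, x11}
⟦inside x8⟧ = {x : ⟨x, x8⟩ ∈ ⟦inside⟧} = {x1, x2, x3, x4, x5, x6, x9, x10, x11}
⟦which rolled⟧ = ⟦rolled⟧ = {x3, x5, x6, x7, x8, x9, x11}
⟦book⟧ = {x2, x4, x6, x7, x8, x9, x11, x12}
… ∩ ⟦under x7⟧ = {x2, x4, x6, x7, x8, x9, x11, x12} ∩ {x1, x2, x3, x4, x5, x7, x10, x11} = {x2, x4, x7, x11}
… ∩ ⟦inside x8⟧ = {x2, x4, x7, x11} ∩ {x1, x2, x3, x4, x5, x6, x9, x10, x11} = {x2, x4, x11}
… ∩ ⟦which rolled⟧ = {x2, x4, x11} ∩ {x3, x5, x6, x7, x8, x9, x11} = {x11}
So ⟦book under x7 inside x8 which rolled⟧ = {x11}.

{x11}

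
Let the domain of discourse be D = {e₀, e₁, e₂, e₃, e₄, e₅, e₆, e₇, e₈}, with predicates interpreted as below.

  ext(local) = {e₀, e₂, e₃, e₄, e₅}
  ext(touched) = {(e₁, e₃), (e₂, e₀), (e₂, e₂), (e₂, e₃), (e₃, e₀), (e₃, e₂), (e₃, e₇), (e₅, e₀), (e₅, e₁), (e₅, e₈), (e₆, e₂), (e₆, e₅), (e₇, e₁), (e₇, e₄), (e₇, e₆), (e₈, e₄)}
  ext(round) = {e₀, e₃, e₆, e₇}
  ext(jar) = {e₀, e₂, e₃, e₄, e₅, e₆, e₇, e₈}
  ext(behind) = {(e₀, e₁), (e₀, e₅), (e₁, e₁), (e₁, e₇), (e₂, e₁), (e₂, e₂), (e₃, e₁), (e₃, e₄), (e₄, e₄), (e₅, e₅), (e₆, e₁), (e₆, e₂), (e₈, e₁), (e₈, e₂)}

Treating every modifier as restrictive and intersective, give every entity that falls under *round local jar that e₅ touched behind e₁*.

{e₀}

⟦that e₅ touched⟧ = {x : ⟨e₅, x⟩ ∈ ⟦touched⟧} = {e₀, e₁, e₈}
⟦behind e₁⟧ = {x : ⟨x, e₁⟩ ∈ ⟦behind⟧} = {e₀, e₁, e₂, e₃, e₆, e₈}
⟦jar⟧ = {e₀, e₂, e₃, e₄, e₅, e₆, e₇, e₈}
… ∩ ⟦that e₅ touched⟧ = {e₀, e₂, e₃, e₄, e₅, e₆, e₇, e₈} ∩ {e₀, e₁, e₈} = {e₀, e₈}
… ∩ ⟦behind e₁⟧ = {e₀, e₈} ∩ {e₀, e₁, e₂, e₃, e₆, e₈} = {e₀, e₈}
… ∩ ⟦round⟧ = {e₀, e₈} ∩ {e₀, e₃, e₆, e₇} = {e₀}
… ∩ ⟦local⟧ = {e₀} ∩ {e₀, e₂, e₃, e₄, e₅} = {e₀}
So ⟦round local jar that e₅ touched behind e₁⟧ = {e₀}.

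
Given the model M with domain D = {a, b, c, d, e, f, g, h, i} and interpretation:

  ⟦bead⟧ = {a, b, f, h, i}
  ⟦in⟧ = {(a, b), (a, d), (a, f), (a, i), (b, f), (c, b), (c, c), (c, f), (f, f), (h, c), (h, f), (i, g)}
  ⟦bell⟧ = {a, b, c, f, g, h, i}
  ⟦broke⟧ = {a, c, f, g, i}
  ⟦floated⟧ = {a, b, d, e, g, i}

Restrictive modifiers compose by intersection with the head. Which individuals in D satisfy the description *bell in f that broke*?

⟦in f⟧ = {x : ⟨x, f⟩ ∈ ⟦in⟧} = {a, b, c, f, h}
⟦that broke⟧ = ⟦broke⟧ = {a, c, f, g, i}
⟦bell⟧ = {a, b, c, f, g, h, i}
… ∩ ⟦in f⟧ = {a, b, c, f, g, h, i} ∩ {a, b, c, f, h} = {a, b, c, f, h}
… ∩ ⟦that broke⟧ = {a, b, c, f, h} ∩ {a, c, f, g, i} = {a, c, f}
So ⟦bell in f that broke⟧ = {a, c, f}.

{a, c, f}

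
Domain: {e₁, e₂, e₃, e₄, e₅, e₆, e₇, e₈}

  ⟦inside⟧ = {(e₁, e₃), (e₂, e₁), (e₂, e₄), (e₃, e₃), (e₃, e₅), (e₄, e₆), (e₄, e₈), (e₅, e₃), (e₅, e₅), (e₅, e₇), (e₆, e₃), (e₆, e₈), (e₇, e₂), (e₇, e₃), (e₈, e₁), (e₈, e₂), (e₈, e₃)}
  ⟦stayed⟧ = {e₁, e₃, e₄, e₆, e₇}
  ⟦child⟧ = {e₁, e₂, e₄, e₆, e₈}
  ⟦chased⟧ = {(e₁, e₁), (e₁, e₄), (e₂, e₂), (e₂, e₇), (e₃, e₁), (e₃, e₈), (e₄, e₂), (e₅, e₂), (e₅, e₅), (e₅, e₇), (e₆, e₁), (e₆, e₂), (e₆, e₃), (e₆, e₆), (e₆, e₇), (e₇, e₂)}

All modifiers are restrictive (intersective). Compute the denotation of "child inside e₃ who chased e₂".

⟦inside e₃⟧ = {x : ⟨x, e₃⟩ ∈ ⟦inside⟧} = {e₁, e₃, e₅, e₆, e₇, e₈}
⟦who chased e₂⟧ = {x : ⟨x, e₂⟩ ∈ ⟦chased⟧} = {e₂, e₄, e₅, e₆, e₇}
⟦child⟧ = {e₁, e₂, e₄, e₆, e₈}
… ∩ ⟦inside e₃⟧ = {e₁, e₂, e₄, e₆, e₈} ∩ {e₁, e₃, e₅, e₆, e₇, e₈} = {e₁, e₆, e₈}
… ∩ ⟦who chased e₂⟧ = {e₁, e₆, e₈} ∩ {e₂, e₄, e₅, e₆, e₇} = {e₆}
So ⟦child inside e₃ who chased e₂⟧ = {e₆}.

{e₆}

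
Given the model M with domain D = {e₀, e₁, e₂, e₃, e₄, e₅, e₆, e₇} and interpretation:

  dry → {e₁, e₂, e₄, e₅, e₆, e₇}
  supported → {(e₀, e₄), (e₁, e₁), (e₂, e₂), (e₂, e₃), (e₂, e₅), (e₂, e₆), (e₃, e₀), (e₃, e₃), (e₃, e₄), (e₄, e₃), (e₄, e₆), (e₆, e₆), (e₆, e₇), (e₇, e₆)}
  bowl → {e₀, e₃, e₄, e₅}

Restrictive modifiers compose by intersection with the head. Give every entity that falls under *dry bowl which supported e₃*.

⟦which supported e₃⟧ = {x : ⟨x, e₃⟩ ∈ ⟦supported⟧} = {e₂, e₃, e₄}
⟦bowl⟧ = {e₀, e₃, e₄, e₅}
… ∩ ⟦which supported e₃⟧ = {e₀, e₃, e₄, e₅} ∩ {e₂, e₃, e₄} = {e₃, e₄}
… ∩ ⟦dry⟧ = {e₃, e₄} ∩ {e₁, e₂, e₄, e₅, e₆, e₇} = {e₄}
So ⟦dry bowl which supported e₃⟧ = {e₄}.

{e₄}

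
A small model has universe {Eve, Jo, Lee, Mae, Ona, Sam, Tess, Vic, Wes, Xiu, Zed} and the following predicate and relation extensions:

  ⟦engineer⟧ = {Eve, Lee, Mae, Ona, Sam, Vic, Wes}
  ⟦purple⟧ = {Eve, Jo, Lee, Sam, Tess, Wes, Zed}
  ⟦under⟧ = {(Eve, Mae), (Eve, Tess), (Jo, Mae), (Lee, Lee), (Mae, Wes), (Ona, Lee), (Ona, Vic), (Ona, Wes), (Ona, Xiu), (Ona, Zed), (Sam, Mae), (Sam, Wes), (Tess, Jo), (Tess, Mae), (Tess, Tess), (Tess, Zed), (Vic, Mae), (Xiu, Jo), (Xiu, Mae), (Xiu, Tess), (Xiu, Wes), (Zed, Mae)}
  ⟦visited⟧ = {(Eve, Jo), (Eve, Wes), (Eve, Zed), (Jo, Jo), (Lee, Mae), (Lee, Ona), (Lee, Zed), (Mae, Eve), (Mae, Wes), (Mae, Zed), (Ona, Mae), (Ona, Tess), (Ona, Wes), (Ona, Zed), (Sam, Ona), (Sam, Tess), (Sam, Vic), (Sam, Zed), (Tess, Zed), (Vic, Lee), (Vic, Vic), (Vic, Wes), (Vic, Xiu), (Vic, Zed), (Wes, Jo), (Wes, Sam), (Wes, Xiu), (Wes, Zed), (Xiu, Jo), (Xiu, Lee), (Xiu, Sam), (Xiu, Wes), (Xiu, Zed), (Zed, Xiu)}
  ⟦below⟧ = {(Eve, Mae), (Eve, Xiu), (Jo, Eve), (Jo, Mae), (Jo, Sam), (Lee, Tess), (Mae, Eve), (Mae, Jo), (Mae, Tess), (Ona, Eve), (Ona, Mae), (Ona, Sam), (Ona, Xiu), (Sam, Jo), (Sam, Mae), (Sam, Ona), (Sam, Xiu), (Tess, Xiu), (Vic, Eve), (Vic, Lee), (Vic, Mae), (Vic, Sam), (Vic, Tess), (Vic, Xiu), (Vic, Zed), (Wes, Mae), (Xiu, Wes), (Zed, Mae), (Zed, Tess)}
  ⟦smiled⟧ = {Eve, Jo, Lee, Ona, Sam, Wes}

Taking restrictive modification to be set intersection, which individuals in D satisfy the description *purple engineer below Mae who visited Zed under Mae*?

{Eve, Sam}

⟦below Mae⟧ = {x : ⟨x, Mae⟩ ∈ ⟦below⟧} = {Eve, Jo, Ona, Sam, Vic, Wes, Zed}
⟦who visited Zed⟧ = {x : ⟨x, Zed⟩ ∈ ⟦visited⟧} = {Eve, Lee, Mae, Ona, Sam, Tess, Vic, Wes, Xiu}
⟦under Mae⟧ = {x : ⟨x, Mae⟩ ∈ ⟦under⟧} = {Eve, Jo, Sam, Tess, Vic, Xiu, Zed}
⟦engineer⟧ = {Eve, Lee, Mae, Ona, Sam, Vic, Wes}
… ∩ ⟦below Mae⟧ = {Eve, Lee, Mae, Ona, Sam, Vic, Wes} ∩ {Eve, Jo, Ona, Sam, Vic, Wes, Zed} = {Eve, Ona, Sam, Vic, Wes}
… ∩ ⟦who visited Zed⟧ = {Eve, Ona, Sam, Vic, Wes} ∩ {Eve, Lee, Mae, Ona, Sam, Tess, Vic, Wes, Xiu} = {Eve, Ona, Sam, Vic, Wes}
… ∩ ⟦under Mae⟧ = {Eve, Ona, Sam, Vic, Wes} ∩ {Eve, Jo, Sam, Tess, Vic, Xiu, Zed} = {Eve, Sam, Vic}
… ∩ ⟦purple⟧ = {Eve, Sam, Vic} ∩ {Eve, Jo, Lee, Sam, Tess, Wes, Zed} = {Eve, Sam}
So ⟦purple engineer below Mae who visited Zed under Mae⟧ = {Eve, Sam}.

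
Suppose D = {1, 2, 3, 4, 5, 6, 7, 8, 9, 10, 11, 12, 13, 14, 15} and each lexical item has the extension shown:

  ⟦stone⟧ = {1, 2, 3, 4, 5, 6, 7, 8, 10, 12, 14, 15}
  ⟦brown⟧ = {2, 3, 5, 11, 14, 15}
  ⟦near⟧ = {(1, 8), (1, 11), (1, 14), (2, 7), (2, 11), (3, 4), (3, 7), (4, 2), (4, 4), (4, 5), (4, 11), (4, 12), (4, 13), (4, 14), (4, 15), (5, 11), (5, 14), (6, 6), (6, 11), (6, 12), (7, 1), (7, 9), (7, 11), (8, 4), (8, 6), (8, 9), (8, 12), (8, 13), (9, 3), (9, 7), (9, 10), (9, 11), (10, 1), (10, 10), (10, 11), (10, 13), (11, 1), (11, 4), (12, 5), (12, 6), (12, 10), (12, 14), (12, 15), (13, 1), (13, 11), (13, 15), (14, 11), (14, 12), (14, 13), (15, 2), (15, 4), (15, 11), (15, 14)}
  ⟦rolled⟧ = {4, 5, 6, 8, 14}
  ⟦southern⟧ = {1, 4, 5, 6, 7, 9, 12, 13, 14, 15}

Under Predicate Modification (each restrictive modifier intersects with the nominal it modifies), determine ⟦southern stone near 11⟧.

{1, 4, 5, 6, 7, 14, 15}

⟦near 11⟧ = {x : ⟨x, 11⟩ ∈ ⟦near⟧} = {1, 2, 4, 5, 6, 7, 9, 10, 13, 14, 15}
⟦stone⟧ = {1, 2, 3, 4, 5, 6, 7, 8, 10, 12, 14, 15}
… ∩ ⟦near 11⟧ = {1, 2, 3, 4, 5, 6, 7, 8, 10, 12, 14, 15} ∩ {1, 2, 4, 5, 6, 7, 9, 10, 13, 14, 15} = {1, 2, 4, 5, 6, 7, 10, 14, 15}
… ∩ ⟦southern⟧ = {1, 2, 4, 5, 6, 7, 10, 14, 15} ∩ {1, 4, 5, 6, 7, 9, 12, 13, 14, 15} = {1, 4, 5, 6, 7, 14, 15}
So ⟦southern stone near 11⟧ = {1, 4, 5, 6, 7, 14, 15}.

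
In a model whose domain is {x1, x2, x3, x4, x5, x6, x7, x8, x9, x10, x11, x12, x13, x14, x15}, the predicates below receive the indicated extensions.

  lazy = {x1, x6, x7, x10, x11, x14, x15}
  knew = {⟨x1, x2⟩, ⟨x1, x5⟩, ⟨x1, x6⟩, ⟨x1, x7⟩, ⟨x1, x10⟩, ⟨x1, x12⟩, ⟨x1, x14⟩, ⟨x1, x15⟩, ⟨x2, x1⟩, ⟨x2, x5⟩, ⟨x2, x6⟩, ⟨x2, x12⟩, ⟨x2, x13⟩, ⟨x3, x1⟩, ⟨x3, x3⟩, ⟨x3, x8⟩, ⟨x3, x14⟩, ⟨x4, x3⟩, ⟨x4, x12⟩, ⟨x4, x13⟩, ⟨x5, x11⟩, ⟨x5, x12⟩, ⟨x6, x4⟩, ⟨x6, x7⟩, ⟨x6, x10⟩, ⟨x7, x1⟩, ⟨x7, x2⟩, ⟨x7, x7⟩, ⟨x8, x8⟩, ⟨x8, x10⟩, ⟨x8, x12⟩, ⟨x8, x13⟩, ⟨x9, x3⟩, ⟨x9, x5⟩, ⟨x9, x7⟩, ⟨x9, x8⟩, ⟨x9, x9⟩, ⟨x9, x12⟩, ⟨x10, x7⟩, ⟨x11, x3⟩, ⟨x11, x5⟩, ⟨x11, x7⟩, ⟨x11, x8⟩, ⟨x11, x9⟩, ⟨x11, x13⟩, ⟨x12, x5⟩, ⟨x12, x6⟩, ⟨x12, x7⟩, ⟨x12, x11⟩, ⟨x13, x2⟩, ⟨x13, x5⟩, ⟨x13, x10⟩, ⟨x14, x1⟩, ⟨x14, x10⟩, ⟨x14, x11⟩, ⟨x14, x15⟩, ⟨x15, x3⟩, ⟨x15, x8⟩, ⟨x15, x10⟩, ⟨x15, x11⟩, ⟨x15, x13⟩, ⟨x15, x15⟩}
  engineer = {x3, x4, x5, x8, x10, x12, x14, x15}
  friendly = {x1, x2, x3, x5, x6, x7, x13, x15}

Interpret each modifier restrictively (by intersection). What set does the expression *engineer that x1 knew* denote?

⟦that x1 knew⟧ = {x : ⟨x1, x⟩ ∈ ⟦knew⟧} = {x2, x5, x6, x7, x10, x12, x14, x15}
⟦engineer⟧ = {x3, x4, x5, x8, x10, x12, x14, x15}
… ∩ ⟦that x1 knew⟧ = {x3, x4, x5, x8, x10, x12, x14, x15} ∩ {x2, x5, x6, x7, x10, x12, x14, x15} = {x5, x10, x12, x14, x15}
So ⟦engineer that x1 knew⟧ = {x5, x10, x12, x14, x15}.

{x5, x10, x12, x14, x15}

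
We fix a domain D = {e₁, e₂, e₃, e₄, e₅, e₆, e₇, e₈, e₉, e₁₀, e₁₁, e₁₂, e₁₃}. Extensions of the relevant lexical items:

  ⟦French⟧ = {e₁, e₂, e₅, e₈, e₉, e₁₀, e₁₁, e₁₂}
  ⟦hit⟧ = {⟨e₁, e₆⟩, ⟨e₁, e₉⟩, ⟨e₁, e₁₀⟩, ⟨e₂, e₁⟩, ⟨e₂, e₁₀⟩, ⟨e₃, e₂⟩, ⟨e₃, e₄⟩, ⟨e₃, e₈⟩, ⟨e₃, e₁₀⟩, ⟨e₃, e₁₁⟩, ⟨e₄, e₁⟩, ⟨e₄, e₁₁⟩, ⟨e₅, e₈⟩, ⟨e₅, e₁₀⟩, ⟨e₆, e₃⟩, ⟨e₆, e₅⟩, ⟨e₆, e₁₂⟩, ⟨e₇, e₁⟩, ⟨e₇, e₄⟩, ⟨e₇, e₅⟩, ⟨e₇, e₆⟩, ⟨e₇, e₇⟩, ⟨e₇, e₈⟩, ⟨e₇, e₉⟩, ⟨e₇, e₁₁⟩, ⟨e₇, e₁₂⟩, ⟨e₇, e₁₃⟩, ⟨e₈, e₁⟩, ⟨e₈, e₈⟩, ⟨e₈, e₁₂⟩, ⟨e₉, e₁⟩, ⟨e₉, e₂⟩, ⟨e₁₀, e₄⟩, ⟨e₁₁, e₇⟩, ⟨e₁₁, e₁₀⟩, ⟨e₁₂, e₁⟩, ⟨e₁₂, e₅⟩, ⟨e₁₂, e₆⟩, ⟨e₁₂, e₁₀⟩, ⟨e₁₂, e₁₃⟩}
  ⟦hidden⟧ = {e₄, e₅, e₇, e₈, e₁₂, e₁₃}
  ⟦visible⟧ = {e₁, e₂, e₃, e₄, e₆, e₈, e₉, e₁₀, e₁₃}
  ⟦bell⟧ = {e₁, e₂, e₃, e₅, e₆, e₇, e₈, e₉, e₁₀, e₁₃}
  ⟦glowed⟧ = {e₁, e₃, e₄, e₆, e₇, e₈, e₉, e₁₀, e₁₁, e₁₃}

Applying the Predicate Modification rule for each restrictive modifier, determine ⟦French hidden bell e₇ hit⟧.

⟦e₇ hit⟧ = {x : ⟨e₇, x⟩ ∈ ⟦hit⟧} = {e₁, e₄, e₅, e₆, e₇, e₈, e₉, e₁₁, e₁₂, e₁₃}
⟦bell⟧ = {e₁, e₂, e₃, e₅, e₆, e₇, e₈, e₉, e₁₀, e₁₃}
… ∩ ⟦e₇ hit⟧ = {e₁, e₂, e₃, e₅, e₆, e₇, e₈, e₉, e₁₀, e₁₃} ∩ {e₁, e₄, e₅, e₆, e₇, e₈, e₉, e₁₁, e₁₂, e₁₃} = {e₁, e₅, e₆, e₇, e₈, e₉, e₁₃}
… ∩ ⟦French⟧ = {e₁, e₅, e₆, e₇, e₈, e₉, e₁₃} ∩ {e₁, e₂, e₅, e₈, e₉, e₁₀, e₁₁, e₁₂} = {e₁, e₅, e₈, e₉}
… ∩ ⟦hidden⟧ = {e₁, e₅, e₈, e₉} ∩ {e₄, e₅, e₇, e₈, e₁₂, e₁₃} = {e₅, e₈}
So ⟦French hidden bell e₇ hit⟧ = {e₅, e₈}.

{e₅, e₈}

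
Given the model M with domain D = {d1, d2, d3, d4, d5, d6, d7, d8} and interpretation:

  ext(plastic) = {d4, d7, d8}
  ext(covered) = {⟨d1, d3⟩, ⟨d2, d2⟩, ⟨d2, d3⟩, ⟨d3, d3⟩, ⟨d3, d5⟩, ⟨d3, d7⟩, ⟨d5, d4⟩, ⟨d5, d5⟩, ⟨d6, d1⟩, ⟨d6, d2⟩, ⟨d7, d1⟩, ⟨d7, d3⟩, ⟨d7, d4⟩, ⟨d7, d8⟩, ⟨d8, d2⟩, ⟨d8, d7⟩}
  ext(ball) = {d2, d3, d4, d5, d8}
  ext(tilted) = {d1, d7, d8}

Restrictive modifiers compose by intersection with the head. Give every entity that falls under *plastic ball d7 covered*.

⟦d7 covered⟧ = {x : ⟨d7, x⟩ ∈ ⟦covered⟧} = {d1, d3, d4, d8}
⟦ball⟧ = {d2, d3, d4, d5, d8}
… ∩ ⟦d7 covered⟧ = {d2, d3, d4, d5, d8} ∩ {d1, d3, d4, d8} = {d3, d4, d8}
… ∩ ⟦plastic⟧ = {d3, d4, d8} ∩ {d4, d7, d8} = {d4, d8}
So ⟦plastic ball d7 covered⟧ = {d4, d8}.

{d4, d8}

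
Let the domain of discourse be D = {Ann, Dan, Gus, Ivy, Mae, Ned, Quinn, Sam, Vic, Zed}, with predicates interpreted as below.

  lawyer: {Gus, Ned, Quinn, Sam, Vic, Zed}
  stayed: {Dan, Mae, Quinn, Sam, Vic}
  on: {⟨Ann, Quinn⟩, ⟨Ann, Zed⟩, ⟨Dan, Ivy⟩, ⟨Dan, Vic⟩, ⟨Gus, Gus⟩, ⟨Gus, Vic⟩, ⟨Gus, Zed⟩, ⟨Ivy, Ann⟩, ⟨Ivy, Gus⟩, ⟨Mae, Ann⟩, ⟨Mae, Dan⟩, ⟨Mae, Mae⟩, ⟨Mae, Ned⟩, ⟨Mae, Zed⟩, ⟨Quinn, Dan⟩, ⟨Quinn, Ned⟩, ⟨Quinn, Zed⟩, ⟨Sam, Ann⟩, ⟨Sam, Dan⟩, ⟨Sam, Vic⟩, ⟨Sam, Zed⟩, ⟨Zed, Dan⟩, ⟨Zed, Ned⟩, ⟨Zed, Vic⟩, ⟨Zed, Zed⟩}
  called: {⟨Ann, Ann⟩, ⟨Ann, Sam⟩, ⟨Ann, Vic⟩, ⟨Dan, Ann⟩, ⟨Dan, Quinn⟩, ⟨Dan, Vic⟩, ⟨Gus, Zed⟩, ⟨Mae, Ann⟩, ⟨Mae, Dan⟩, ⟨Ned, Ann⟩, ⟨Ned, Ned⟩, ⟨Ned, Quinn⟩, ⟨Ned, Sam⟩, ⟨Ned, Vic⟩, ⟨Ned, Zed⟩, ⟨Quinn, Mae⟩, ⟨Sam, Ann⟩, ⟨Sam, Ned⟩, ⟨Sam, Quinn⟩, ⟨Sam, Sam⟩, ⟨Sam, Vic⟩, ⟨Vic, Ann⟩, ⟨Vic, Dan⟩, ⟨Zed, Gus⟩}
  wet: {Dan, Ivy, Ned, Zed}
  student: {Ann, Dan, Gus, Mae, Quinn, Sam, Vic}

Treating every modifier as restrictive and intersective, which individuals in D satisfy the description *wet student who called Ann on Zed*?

∅

⟦who called Ann⟧ = {x : ⟨x, Ann⟩ ∈ ⟦called⟧} = {Ann, Dan, Mae, Ned, Sam, Vic}
⟦on Zed⟧ = {x : ⟨x, Zed⟩ ∈ ⟦on⟧} = {Ann, Gus, Mae, Quinn, Sam, Zed}
⟦student⟧ = {Ann, Dan, Gus, Mae, Quinn, Sam, Vic}
… ∩ ⟦who called Ann⟧ = {Ann, Dan, Gus, Mae, Quinn, Sam, Vic} ∩ {Ann, Dan, Mae, Ned, Sam, Vic} = {Ann, Dan, Mae, Sam, Vic}
… ∩ ⟦on Zed⟧ = {Ann, Dan, Mae, Sam, Vic} ∩ {Ann, Gus, Mae, Quinn, Sam, Zed} = {Ann, Mae, Sam}
… ∩ ⟦wet⟧ = {Ann, Mae, Sam} ∩ {Dan, Ivy, Ned, Zed} = ∅
So ⟦wet student who called Ann on Zed⟧ = ∅.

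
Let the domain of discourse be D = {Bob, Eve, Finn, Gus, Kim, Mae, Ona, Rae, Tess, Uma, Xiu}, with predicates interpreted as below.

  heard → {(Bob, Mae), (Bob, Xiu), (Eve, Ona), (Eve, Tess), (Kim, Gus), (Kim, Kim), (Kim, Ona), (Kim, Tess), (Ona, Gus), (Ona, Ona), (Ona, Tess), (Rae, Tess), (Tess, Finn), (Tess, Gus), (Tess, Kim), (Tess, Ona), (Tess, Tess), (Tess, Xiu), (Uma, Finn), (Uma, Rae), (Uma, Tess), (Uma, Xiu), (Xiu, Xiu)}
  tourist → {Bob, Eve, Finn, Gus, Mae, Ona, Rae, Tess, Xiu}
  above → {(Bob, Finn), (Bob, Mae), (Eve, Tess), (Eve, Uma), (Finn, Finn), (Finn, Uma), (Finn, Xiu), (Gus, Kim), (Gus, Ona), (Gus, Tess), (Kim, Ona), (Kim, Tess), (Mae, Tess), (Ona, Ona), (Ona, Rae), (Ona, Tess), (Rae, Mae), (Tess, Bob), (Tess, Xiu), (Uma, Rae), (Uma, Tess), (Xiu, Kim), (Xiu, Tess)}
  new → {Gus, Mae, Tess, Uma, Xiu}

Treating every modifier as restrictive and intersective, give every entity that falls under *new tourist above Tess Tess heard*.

⟦above Tess⟧ = {x : ⟨x, Tess⟩ ∈ ⟦above⟧} = {Eve, Gus, Kim, Mae, Ona, Uma, Xiu}
⟦Tess heard⟧ = {x : ⟨Tess, x⟩ ∈ ⟦heard⟧} = {Finn, Gus, Kim, Ona, Tess, Xiu}
⟦tourist⟧ = {Bob, Eve, Finn, Gus, Mae, Ona, Rae, Tess, Xiu}
… ∩ ⟦above Tess⟧ = {Bob, Eve, Finn, Gus, Mae, Ona, Rae, Tess, Xiu} ∩ {Eve, Gus, Kim, Mae, Ona, Uma, Xiu} = {Eve, Gus, Mae, Ona, Xiu}
… ∩ ⟦Tess heard⟧ = {Eve, Gus, Mae, Ona, Xiu} ∩ {Finn, Gus, Kim, Ona, Tess, Xiu} = {Gus, Ona, Xiu}
… ∩ ⟦new⟧ = {Gus, Ona, Xiu} ∩ {Gus, Mae, Tess, Uma, Xiu} = {Gus, Xiu}
So ⟦new tourist above Tess Tess heard⟧ = {Gus, Xiu}.

{Gus, Xiu}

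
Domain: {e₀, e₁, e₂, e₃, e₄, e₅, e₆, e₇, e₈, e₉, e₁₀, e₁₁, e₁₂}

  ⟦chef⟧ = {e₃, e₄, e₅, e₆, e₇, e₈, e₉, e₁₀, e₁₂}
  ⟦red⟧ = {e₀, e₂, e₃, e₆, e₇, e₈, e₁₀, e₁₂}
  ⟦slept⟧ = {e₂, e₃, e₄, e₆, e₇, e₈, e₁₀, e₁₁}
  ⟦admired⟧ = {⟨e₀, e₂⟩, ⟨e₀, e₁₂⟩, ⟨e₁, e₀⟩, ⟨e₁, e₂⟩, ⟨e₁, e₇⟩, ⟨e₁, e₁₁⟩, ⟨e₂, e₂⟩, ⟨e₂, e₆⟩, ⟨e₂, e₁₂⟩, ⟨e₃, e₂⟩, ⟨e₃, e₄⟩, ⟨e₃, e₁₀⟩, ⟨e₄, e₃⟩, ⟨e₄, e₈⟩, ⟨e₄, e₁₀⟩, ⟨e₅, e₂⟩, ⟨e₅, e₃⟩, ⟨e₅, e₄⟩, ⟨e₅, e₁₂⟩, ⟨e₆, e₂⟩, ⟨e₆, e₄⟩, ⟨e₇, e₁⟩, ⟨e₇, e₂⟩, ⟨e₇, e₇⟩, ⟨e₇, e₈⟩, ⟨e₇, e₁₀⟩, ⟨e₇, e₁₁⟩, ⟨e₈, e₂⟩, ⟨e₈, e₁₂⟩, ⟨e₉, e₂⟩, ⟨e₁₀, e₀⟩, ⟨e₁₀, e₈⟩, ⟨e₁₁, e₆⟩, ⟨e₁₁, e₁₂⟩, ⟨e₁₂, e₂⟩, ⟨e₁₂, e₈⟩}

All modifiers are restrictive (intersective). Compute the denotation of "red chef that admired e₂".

{e₃, e₆, e₇, e₈, e₁₂}

⟦that admired e₂⟧ = {x : ⟨x, e₂⟩ ∈ ⟦admired⟧} = {e₀, e₁, e₂, e₃, e₅, e₆, e₇, e₈, e₉, e₁₂}
⟦chef⟧ = {e₃, e₄, e₅, e₆, e₇, e₈, e₉, e₁₀, e₁₂}
… ∩ ⟦that admired e₂⟧ = {e₃, e₄, e₅, e₆, e₇, e₈, e₉, e₁₀, e₁₂} ∩ {e₀, e₁, e₂, e₃, e₅, e₆, e₇, e₈, e₉, e₁₂} = {e₃, e₅, e₆, e₇, e₈, e₉, e₁₂}
… ∩ ⟦red⟧ = {e₃, e₅, e₆, e₇, e₈, e₉, e₁₂} ∩ {e₀, e₂, e₃, e₆, e₇, e₈, e₁₀, e₁₂} = {e₃, e₆, e₇, e₈, e₁₂}
So ⟦red chef that admired e₂⟧ = {e₃, e₆, e₇, e₈, e₁₂}.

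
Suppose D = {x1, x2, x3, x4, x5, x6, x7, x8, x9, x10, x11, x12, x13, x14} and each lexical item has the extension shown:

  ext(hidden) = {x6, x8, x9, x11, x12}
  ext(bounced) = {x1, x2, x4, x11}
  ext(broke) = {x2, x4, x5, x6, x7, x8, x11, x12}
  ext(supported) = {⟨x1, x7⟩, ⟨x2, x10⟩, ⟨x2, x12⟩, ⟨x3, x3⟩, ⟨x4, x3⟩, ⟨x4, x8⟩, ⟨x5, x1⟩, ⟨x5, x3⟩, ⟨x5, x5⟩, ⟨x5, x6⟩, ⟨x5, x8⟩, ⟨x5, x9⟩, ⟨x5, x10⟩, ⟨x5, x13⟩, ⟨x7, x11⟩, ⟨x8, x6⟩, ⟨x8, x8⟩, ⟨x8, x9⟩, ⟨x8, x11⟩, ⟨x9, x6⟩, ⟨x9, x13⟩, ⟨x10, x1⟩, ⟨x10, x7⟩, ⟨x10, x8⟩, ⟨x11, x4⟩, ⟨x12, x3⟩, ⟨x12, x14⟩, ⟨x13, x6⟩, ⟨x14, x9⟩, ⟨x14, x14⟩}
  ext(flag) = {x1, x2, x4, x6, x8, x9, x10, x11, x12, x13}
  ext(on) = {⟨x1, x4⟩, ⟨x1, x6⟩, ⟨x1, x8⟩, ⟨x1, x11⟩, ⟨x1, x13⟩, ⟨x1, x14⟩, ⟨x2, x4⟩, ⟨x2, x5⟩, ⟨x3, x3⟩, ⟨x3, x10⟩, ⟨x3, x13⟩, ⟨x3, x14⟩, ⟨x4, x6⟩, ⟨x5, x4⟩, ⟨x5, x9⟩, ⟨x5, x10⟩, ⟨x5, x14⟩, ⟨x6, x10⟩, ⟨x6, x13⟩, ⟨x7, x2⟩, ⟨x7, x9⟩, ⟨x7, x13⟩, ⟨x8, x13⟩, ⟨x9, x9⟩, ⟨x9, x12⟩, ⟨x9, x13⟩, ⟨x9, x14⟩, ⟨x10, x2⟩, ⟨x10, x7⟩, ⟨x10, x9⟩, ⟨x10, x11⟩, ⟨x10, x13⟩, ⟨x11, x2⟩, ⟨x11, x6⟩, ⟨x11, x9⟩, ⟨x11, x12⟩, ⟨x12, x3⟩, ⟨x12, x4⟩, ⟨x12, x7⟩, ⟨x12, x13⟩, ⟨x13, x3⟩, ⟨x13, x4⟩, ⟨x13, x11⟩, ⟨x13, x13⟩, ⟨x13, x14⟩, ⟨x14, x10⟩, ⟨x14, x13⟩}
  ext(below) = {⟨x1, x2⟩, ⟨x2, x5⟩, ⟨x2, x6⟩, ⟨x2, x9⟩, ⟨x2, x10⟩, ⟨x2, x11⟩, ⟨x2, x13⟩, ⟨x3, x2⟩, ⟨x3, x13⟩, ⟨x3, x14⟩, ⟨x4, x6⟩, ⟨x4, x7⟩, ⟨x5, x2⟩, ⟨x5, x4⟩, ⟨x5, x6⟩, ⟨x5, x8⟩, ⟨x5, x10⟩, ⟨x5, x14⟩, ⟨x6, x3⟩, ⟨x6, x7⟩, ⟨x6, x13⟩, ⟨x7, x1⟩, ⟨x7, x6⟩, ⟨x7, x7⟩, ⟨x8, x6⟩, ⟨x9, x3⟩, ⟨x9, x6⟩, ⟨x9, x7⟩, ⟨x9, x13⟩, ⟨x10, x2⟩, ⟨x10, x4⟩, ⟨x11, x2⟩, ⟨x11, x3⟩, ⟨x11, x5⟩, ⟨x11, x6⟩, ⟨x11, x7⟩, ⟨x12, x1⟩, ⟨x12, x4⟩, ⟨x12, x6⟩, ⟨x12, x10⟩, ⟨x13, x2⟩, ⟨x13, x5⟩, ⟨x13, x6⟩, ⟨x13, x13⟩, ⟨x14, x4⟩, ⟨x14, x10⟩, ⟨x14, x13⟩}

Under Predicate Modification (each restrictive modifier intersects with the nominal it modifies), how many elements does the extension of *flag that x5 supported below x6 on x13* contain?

3

⟦that x5 supported⟧ = {x : ⟨x5, x⟩ ∈ ⟦supported⟧} = {x1, x3, x5, x6, x8, x9, x10, x13}
⟦below x6⟧ = {x : ⟨x, x6⟩ ∈ ⟦below⟧} = {x2, x4, x5, x7, x8, x9, x11, x12, x13}
⟦on x13⟧ = {x : ⟨x, x13⟩ ∈ ⟦on⟧} = {x1, x3, x6, x7, x8, x9, x10, x12, x13, x14}
⟦flag⟧ = {x1, x2, x4, x6, x8, x9, x10, x11, x12, x13}
… ∩ ⟦that x5 supported⟧ = {x1, x2, x4, x6, x8, x9, x10, x11, x12, x13} ∩ {x1, x3, x5, x6, x8, x9, x10, x13} = {x1, x6, x8, x9, x10, x13}
… ∩ ⟦below x6⟧ = {x1, x6, x8, x9, x10, x13} ∩ {x2, x4, x5, x7, x8, x9, x11, x12, x13} = {x8, x9, x13}
… ∩ ⟦on x13⟧ = {x8, x9, x13} ∩ {x1, x3, x6, x7, x8, x9, x10, x12, x13, x14} = {x8, x9, x13}
⟦flag that x5 supported below x6 on x13⟧ = {x8, x9, x13}, so the cardinality is 3.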